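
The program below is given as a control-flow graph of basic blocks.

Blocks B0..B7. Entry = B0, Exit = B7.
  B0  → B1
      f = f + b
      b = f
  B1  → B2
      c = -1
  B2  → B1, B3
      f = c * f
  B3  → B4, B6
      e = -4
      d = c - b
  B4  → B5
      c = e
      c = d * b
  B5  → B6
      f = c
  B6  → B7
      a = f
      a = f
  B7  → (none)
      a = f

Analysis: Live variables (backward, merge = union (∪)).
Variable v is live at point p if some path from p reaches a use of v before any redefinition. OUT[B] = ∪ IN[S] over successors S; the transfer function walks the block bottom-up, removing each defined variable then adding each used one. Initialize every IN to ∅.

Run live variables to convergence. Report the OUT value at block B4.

Fixpoint table:
  B0:   IN={b, f}   OUT={b, f}
  B1:   IN={b, f}   OUT={b, c, f}
  B2:   IN={b, c, f}   OUT={b, c, f}
  B3:   IN={b, c, f}   OUT={b, d, e, f}
  B4:   IN={b, d, e}   OUT={c}
  B5:   IN={c}   OUT={f}
  B6:   IN={f}   OUT={f}
  B7:   IN={f}   OUT={}

Merge at B4: OUT[B4] = IN[B5] = {c}

Answer: {c}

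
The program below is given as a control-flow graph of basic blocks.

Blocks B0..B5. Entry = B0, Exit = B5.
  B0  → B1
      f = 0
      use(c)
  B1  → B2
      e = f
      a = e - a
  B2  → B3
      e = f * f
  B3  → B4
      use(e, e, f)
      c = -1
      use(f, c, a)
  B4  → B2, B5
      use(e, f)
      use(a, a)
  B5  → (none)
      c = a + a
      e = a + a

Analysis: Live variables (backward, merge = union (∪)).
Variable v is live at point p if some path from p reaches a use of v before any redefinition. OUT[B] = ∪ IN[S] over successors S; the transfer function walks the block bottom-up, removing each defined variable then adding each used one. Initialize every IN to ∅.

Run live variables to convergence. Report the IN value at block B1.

Answer: {a, f}

Derivation:
Fixpoint table:
  B0:  IN={a, c}  OUT={a, f}
  B1:  IN={a, f}  OUT={a, f}
  B2:  IN={a, f}  OUT={a, e, f}
  B3:  IN={a, e, f}  OUT={a, e, f}
  B4:  IN={a, e, f}  OUT={a, f}
  B5:  IN={a}  OUT={}

Merge at B1: OUT[B1] = IN[B2] = {a, f}
Applying B1's transfer function to that OUT value gives IN[B1] (row B1 above).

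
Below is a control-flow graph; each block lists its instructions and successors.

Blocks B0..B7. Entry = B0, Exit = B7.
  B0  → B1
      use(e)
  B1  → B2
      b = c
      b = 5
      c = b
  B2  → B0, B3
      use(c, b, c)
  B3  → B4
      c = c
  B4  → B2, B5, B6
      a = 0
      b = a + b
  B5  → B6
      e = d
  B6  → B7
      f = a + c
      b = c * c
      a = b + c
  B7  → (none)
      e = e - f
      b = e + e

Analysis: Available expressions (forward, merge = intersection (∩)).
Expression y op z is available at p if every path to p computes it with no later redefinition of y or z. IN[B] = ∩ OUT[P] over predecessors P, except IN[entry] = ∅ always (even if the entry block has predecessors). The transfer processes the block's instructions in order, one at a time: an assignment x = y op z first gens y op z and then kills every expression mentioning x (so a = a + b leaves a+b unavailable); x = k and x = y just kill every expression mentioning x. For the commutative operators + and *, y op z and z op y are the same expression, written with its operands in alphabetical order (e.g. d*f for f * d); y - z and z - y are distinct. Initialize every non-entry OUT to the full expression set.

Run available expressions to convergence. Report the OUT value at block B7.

Answer: {c*c, e+e}

Working:
Fixpoint table:
  B0:   IN={}   OUT={}
  B1:   IN={}   OUT={}
  B2:   IN={}   OUT={}
  B3:   IN={}   OUT={}
  B4:   IN={}   OUT={}
  B5:   IN={}   OUT={}
  B6:   IN={}   OUT={b+c, c*c}
  B7:   IN={b+c, c*c}   OUT={c*c, e+e}

Merge at B7: IN[B7] = OUT[B6] = {b+c, c*c}
Applying B7's transfer function to that IN value gives OUT[B7] (row B7 above).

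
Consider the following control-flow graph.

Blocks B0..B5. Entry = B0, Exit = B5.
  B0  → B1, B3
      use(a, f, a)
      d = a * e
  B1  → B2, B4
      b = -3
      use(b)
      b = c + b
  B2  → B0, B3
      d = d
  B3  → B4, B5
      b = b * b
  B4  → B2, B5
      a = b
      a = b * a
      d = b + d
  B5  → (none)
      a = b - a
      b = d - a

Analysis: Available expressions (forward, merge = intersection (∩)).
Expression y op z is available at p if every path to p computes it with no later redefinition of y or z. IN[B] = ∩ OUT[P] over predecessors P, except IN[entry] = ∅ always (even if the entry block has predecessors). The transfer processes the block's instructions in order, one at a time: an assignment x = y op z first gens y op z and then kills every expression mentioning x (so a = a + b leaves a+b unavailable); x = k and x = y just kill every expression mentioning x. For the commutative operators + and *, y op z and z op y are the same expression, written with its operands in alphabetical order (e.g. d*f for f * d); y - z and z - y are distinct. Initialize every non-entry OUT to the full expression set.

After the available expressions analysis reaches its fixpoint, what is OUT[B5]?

Per-block solution:
  B0:  IN={}  OUT={a*e}
  B1:  IN={a*e}  OUT={a*e}
  B2:  IN={}  OUT={}
  B3:  IN={}  OUT={}
  B4:  IN={}  OUT={}
  B5:  IN={}  OUT={d-a}

Merge at B5: IN[B5] = OUT[B3] ∩ OUT[B4] = {}
Applying B5's transfer function to that IN value gives OUT[B5] (row B5 above).

Answer: {d-a}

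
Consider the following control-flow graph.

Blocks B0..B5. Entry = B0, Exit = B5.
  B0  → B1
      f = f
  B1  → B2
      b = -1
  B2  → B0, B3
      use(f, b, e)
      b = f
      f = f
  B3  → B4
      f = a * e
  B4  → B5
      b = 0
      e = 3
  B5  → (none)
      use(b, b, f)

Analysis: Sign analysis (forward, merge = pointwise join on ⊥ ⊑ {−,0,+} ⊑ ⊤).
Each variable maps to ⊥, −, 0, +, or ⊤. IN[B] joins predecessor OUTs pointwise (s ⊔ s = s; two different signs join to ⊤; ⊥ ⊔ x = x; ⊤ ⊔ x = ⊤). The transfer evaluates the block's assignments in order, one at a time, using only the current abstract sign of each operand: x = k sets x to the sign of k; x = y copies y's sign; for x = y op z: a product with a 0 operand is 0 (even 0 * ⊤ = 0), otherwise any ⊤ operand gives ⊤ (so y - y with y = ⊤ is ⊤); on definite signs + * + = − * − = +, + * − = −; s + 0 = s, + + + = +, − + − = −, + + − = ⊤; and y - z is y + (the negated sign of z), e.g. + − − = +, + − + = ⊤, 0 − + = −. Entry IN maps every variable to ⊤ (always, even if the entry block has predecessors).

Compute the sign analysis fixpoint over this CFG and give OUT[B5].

Answer: {a: ⊤, b: 0, c: ⊤, d: ⊤, e: +, f: ⊤}

Trace:
Per-block solution:
  B0: | IN=(all ⊤) | OUT=(all ⊤)
  B1: | IN=(all ⊤) | OUT={b:-; rest ⊤}
  B2: | IN={b:-; rest ⊤} | OUT=(all ⊤)
  B3: | IN=(all ⊤) | OUT=(all ⊤)
  B4: | IN=(all ⊤) | OUT={b:0, e:+; rest ⊤}
  B5: | IN={b:0, e:+; rest ⊤} | OUT={b:0, e:+; rest ⊤}

Merge at B5: IN[B5] = OUT[B4] = {a: ⊤, b: 0, c: ⊤, d: ⊤, e: +, f: ⊤}
Applying B5's transfer function to that IN value gives OUT[B5] (row B5 above).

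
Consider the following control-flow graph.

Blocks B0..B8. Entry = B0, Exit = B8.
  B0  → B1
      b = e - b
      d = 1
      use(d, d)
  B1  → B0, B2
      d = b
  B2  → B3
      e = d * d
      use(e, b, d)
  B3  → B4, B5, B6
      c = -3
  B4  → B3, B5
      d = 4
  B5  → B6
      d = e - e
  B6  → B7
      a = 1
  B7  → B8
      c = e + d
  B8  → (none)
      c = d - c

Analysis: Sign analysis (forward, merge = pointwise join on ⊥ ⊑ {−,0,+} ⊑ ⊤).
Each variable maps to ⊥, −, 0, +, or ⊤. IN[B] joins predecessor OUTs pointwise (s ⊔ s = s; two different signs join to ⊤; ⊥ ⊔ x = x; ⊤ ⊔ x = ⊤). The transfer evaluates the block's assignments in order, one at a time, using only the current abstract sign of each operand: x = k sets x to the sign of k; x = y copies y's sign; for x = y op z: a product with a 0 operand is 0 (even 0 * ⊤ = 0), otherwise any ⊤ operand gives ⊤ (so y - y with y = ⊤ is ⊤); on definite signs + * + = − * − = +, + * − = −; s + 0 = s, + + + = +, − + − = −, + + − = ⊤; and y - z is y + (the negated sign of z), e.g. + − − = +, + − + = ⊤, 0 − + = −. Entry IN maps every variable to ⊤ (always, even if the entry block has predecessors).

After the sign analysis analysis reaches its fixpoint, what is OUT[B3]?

Answer: {a: ⊤, b: ⊤, c: -, d: ⊤, e: ⊤, f: ⊤}

Trace:
Per-block solution:
  B0: | IN=(all ⊤) | OUT={d:+; rest ⊤}
  B1: | IN={d:+; rest ⊤} | OUT=(all ⊤)
  B2: | IN=(all ⊤) | OUT=(all ⊤)
  B3: | IN=(all ⊤) | OUT={c:-; rest ⊤}
  B4: | IN={c:-; rest ⊤} | OUT={c:-, d:+; rest ⊤}
  B5: | IN={c:-; rest ⊤} | OUT={c:-; rest ⊤}
  B6: | IN={c:-; rest ⊤} | OUT={a:+, c:-; rest ⊤}
  B7: | IN={a:+, c:-; rest ⊤} | OUT={a:+; rest ⊤}
  B8: | IN={a:+; rest ⊤} | OUT={a:+; rest ⊤}

Merge at B3: IN[B3] = OUT[B2] ⊔ OUT[B4] = {a: ⊤, b: ⊤, c: ⊤, d: ⊤, e: ⊤, f: ⊤}
Applying B3's transfer function to that IN value gives OUT[B3] (row B3 above).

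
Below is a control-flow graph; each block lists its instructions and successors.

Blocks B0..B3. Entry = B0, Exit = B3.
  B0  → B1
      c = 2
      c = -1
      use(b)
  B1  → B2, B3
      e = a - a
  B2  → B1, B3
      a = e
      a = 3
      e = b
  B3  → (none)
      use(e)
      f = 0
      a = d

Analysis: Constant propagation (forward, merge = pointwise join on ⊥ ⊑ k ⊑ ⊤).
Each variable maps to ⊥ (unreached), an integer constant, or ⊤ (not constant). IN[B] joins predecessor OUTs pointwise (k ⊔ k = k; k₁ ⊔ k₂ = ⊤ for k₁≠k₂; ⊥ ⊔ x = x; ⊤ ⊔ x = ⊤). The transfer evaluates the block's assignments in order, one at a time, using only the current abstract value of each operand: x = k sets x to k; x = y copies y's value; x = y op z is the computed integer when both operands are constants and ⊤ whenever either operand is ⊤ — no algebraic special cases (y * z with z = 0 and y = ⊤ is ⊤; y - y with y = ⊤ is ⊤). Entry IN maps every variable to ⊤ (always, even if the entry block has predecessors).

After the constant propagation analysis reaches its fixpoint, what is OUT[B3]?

Per-block solution:
  B0:   IN=(all ⊤)   OUT={c:-1; rest ⊤}
  B1:   IN={c:-1; rest ⊤}   OUT={c:-1; rest ⊤}
  B2:   IN={c:-1; rest ⊤}   OUT={a:3, c:-1; rest ⊤}
  B3:   IN={c:-1; rest ⊤}   OUT={c:-1, f:0; rest ⊤}

Merge at B3: IN[B3] = OUT[B1] ⊔ OUT[B2] = {a: ⊤, b: ⊤, c: -1, d: ⊤, e: ⊤, f: ⊤}
Applying B3's transfer function to that IN value gives OUT[B3] (row B3 above).

Answer: {a: ⊤, b: ⊤, c: -1, d: ⊤, e: ⊤, f: 0}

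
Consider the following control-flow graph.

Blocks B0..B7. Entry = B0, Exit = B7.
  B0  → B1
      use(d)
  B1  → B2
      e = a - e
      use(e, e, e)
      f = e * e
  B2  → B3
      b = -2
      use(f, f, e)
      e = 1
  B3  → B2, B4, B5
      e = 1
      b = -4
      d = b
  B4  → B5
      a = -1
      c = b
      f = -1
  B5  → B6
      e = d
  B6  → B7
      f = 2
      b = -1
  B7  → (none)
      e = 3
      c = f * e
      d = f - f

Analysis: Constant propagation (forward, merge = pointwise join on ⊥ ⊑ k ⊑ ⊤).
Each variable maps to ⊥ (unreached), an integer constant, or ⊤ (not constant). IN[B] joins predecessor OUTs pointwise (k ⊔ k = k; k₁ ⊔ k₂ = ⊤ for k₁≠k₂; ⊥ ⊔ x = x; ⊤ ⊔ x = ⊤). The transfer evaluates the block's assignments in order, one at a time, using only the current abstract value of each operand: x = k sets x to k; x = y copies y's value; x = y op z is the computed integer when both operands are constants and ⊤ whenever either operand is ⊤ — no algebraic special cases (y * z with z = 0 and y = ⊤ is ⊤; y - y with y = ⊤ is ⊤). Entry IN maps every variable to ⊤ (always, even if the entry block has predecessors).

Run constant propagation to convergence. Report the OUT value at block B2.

Fixpoint table:
  B0: | IN=(all ⊤) | OUT=(all ⊤)
  B1: | IN=(all ⊤) | OUT=(all ⊤)
  B2: | IN=(all ⊤) | OUT={b:-2, e:1; rest ⊤}
  B3: | IN={b:-2, e:1; rest ⊤} | OUT={b:-4, d:-4, e:1; rest ⊤}
  B4: | IN={b:-4, d:-4, e:1; rest ⊤} | OUT={a:-1, b:-4, c:-4, d:-4, e:1, f:-1; rest ⊤}
  B5: | IN={b:-4, d:-4, e:1; rest ⊤} | OUT={b:-4, d:-4, e:-4; rest ⊤}
  B6: | IN={b:-4, d:-4, e:-4; rest ⊤} | OUT={b:-1, d:-4, e:-4, f:2; rest ⊤}
  B7: | IN={b:-1, d:-4, e:-4, f:2; rest ⊤} | OUT={b:-1, c:6, d:0, e:3, f:2; rest ⊤}

Merge at B2: IN[B2] = OUT[B1] ⊔ OUT[B3] = {a: ⊤, b: ⊤, c: ⊤, d: ⊤, e: ⊤, f: ⊤}
Applying B2's transfer function to that IN value gives OUT[B2] (row B2 above).

Answer: {a: ⊤, b: -2, c: ⊤, d: ⊤, e: 1, f: ⊤}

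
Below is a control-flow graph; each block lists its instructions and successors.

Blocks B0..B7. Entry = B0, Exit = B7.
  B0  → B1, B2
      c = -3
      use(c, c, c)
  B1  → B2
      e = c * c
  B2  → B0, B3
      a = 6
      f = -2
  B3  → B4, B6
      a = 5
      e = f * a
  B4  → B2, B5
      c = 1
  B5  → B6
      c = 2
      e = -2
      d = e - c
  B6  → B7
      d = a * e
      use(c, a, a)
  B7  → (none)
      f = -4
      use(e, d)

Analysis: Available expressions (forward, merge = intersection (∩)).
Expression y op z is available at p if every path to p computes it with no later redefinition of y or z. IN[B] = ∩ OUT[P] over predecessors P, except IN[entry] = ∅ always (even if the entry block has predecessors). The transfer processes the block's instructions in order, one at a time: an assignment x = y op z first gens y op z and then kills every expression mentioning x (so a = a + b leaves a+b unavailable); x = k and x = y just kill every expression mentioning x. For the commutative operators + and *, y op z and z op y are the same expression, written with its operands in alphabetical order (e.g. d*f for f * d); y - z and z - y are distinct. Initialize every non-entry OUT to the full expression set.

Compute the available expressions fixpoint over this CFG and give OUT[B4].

Fixpoint table:
  B0:  IN={}  OUT={}
  B1:  IN={}  OUT={c*c}
  B2:  IN={}  OUT={}
  B3:  IN={}  OUT={a*f}
  B4:  IN={a*f}  OUT={a*f}
  B5:  IN={a*f}  OUT={a*f, e-c}
  B6:  IN={a*f}  OUT={a*e, a*f}
  B7:  IN={a*e, a*f}  OUT={a*e}

Merge at B4: IN[B4] = OUT[B3] = {a*f}
Applying B4's transfer function to that IN value gives OUT[B4] (row B4 above).

Answer: {a*f}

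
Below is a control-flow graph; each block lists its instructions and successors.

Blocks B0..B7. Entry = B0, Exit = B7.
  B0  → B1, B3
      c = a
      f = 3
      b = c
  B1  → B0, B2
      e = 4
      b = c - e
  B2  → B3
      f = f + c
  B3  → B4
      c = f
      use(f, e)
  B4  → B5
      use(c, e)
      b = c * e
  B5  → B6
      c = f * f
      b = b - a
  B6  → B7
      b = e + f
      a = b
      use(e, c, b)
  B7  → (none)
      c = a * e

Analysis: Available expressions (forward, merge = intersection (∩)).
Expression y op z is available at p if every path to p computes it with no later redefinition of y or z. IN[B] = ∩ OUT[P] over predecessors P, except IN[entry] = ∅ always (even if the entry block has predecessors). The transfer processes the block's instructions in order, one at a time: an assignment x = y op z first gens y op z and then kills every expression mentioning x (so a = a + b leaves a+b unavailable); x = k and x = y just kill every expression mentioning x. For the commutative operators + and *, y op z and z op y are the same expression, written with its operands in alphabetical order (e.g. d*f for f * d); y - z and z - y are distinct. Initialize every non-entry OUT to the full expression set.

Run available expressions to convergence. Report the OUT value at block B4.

Answer: {c*e}

Trace:
Fixpoint table:
  B0:   IN={}   OUT={}
  B1:   IN={}   OUT={c-e}
  B2:   IN={c-e}   OUT={c-e}
  B3:   IN={}   OUT={}
  B4:   IN={}   OUT={c*e}
  B5:   IN={c*e}   OUT={f*f}
  B6:   IN={f*f}   OUT={e+f, f*f}
  B7:   IN={e+f, f*f}   OUT={a*e, e+f, f*f}

Merge at B4: IN[B4] = OUT[B3] = {}
Applying B4's transfer function to that IN value gives OUT[B4] (row B4 above).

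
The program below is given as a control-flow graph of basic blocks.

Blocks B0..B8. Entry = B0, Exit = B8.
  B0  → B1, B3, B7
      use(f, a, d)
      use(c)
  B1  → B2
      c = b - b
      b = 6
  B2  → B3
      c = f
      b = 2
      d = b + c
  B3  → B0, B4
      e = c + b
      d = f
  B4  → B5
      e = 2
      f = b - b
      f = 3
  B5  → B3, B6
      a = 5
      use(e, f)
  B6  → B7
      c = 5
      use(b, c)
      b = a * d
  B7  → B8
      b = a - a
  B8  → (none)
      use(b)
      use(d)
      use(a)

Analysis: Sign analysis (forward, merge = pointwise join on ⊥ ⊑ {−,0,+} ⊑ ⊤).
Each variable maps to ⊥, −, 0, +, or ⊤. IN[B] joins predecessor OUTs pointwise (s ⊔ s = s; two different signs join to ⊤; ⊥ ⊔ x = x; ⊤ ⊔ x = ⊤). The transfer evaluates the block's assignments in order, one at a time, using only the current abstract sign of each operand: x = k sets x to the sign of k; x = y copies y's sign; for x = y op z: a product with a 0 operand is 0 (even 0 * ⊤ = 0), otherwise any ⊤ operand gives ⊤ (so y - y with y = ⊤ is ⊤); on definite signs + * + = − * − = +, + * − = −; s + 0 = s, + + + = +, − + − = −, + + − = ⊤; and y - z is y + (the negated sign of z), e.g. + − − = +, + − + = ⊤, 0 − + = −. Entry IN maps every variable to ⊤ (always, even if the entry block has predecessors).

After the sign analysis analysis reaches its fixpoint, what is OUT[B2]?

Answer: {a: ⊤, b: +, c: ⊤, d: ⊤, e: ⊤, f: ⊤}

Derivation:
Per-block solution:
  B0:   IN=(all ⊤)   OUT=(all ⊤)
  B1:   IN=(all ⊤)   OUT={b:+; rest ⊤}
  B2:   IN={b:+; rest ⊤}   OUT={b:+; rest ⊤}
  B3:   IN=(all ⊤)   OUT=(all ⊤)
  B4:   IN=(all ⊤)   OUT={e:+, f:+; rest ⊤}
  B5:   IN={e:+, f:+; rest ⊤}   OUT={a:+, e:+, f:+; rest ⊤}
  B6:   IN={a:+, e:+, f:+; rest ⊤}   OUT={a:+, c:+, e:+, f:+; rest ⊤}
  B7:   IN=(all ⊤)   OUT=(all ⊤)
  B8:   IN=(all ⊤)   OUT=(all ⊤)

Merge at B2: IN[B2] = OUT[B1] = {a: ⊤, b: +, c: ⊤, d: ⊤, e: ⊤, f: ⊤}
Applying B2's transfer function to that IN value gives OUT[B2] (row B2 above).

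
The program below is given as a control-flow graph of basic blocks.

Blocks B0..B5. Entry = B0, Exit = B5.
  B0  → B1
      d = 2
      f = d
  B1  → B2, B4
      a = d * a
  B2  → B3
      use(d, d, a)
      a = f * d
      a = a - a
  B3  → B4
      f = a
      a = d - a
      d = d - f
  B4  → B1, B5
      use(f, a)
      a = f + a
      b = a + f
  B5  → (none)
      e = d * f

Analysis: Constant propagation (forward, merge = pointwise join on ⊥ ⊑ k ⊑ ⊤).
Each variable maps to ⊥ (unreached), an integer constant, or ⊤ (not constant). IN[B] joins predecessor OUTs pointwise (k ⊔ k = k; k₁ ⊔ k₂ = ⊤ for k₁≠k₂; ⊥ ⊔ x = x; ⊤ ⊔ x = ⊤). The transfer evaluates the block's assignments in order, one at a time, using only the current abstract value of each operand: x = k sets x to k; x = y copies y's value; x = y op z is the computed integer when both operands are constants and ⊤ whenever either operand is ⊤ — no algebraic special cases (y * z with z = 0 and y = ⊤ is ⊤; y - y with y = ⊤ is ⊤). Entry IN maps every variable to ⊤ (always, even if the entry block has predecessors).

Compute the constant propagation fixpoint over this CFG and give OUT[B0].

Answer: {a: ⊤, b: ⊤, c: ⊤, d: 2, e: ⊤, f: 2}

Working:
Per-block solution:
  B0: | IN=(all ⊤) | OUT={d:2, f:2; rest ⊤}
  B1: | IN=(all ⊤) | OUT=(all ⊤)
  B2: | IN=(all ⊤) | OUT=(all ⊤)
  B3: | IN=(all ⊤) | OUT=(all ⊤)
  B4: | IN=(all ⊤) | OUT=(all ⊤)
  B5: | IN=(all ⊤) | OUT=(all ⊤)

B0 is the boundary node: IN[B0] = {a: ⊤, b: ⊤, c: ⊤, d: ⊤, e: ⊤, f: ⊤}
Applying B0's transfer function to that IN value gives OUT[B0] (row B0 above).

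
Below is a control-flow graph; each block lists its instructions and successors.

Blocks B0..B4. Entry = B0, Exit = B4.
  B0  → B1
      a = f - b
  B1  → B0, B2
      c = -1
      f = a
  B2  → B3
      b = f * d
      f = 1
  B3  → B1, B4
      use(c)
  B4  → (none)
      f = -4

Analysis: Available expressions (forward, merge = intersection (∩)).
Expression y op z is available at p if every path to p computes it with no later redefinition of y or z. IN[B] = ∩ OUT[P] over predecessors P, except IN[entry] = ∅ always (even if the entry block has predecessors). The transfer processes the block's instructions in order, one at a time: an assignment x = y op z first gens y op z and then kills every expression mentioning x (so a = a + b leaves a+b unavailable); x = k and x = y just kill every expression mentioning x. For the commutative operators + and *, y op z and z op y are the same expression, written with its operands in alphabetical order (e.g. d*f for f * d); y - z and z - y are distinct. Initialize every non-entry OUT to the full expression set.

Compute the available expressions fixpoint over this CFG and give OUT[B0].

Fixpoint table:
  B0:  IN={}  OUT={f-b}
  B1:  IN={}  OUT={}
  B2:  IN={}  OUT={}
  B3:  IN={}  OUT={}
  B4:  IN={}  OUT={}

Merge at B0 (entry node, so the boundary value {} is joined with the incoming edge(s)): IN[B0] = {} ∩ OUT[B1] = {}
Applying B0's transfer function to that IN value gives OUT[B0] (row B0 above).

Answer: {f-b}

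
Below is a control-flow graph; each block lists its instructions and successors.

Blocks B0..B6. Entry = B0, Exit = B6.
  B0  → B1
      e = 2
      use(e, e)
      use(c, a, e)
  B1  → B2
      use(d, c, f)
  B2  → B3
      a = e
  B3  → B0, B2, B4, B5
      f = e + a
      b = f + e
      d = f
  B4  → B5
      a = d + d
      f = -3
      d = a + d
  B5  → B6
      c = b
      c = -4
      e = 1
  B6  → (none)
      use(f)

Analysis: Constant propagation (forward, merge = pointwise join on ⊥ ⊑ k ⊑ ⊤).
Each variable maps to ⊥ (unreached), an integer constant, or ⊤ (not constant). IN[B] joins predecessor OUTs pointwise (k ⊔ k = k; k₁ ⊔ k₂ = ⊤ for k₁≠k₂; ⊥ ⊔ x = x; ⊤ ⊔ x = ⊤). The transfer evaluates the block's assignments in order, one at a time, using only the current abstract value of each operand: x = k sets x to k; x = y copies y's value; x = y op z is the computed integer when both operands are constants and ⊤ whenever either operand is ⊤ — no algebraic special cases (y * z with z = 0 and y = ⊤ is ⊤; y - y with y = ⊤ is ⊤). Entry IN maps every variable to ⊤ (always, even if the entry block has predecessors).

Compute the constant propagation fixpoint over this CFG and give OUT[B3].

Per-block solution:
  B0:   IN=(all ⊤)   OUT={e:2; rest ⊤}
  B1:   IN={e:2; rest ⊤}   OUT={e:2; rest ⊤}
  B2:   IN={e:2; rest ⊤}   OUT={a:2, e:2; rest ⊤}
  B3:   IN={a:2, e:2; rest ⊤}   OUT={a:2, b:6, d:4, e:2, f:4; rest ⊤}
  B4:   IN={a:2, b:6, d:4, e:2, f:4; rest ⊤}   OUT={a:8, b:6, d:12, e:2, f:-3; rest ⊤}
  B5:   IN={b:6, e:2; rest ⊤}   OUT={b:6, c:-4, e:1; rest ⊤}
  B6:   IN={b:6, c:-4, e:1; rest ⊤}   OUT={b:6, c:-4, e:1; rest ⊤}

Merge at B3: IN[B3] = OUT[B2] = {a: 2, b: ⊤, c: ⊤, d: ⊤, e: 2, f: ⊤}
Applying B3's transfer function to that IN value gives OUT[B3] (row B3 above).

Answer: {a: 2, b: 6, c: ⊤, d: 4, e: 2, f: 4}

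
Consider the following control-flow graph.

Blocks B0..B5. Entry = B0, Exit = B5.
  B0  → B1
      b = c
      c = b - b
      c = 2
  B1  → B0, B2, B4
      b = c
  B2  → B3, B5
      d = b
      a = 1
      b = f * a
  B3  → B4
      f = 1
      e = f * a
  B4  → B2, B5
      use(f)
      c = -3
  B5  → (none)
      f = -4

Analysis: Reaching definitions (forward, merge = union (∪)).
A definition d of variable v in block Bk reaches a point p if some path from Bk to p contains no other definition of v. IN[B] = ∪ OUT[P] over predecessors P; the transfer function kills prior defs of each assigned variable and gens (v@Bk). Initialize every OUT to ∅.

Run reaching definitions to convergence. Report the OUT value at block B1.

Answer: {b@B1, c@B0}

Derivation:
Fixpoint table:
  B0: | IN={b@B1, c@B0} | OUT={b@B0, c@B0}
  B1: | IN={b@B0, c@B0} | OUT={b@B1, c@B0}
  B2: | IN={a@B2, b@B1, b@B2, c@B0, c@B4, d@B2, e@B3, f@B3} | OUT={a@B2, b@B2, c@B0, c@B4, d@B2, e@B3, f@B3}
  B3: | IN={a@B2, b@B2, c@B0, c@B4, d@B2, e@B3, f@B3} | OUT={a@B2, b@B2, c@B0, c@B4, d@B2, e@B3, f@B3}
  B4: | IN={a@B2, b@B1, b@B2, c@B0, c@B4, d@B2, e@B3, f@B3} | OUT={a@B2, b@B1, b@B2, c@B4, d@B2, e@B3, f@B3}
  B5: | IN={a@B2, b@B1, b@B2, c@B0, c@B4, d@B2, e@B3, f@B3} | OUT={a@B2, b@B1, b@B2, c@B0, c@B4, d@B2, e@B3, f@B5}

Merge at B1: IN[B1] = OUT[B0] = {b@B0, c@B0}
Applying B1's transfer function to that IN value gives OUT[B1] (row B1 above).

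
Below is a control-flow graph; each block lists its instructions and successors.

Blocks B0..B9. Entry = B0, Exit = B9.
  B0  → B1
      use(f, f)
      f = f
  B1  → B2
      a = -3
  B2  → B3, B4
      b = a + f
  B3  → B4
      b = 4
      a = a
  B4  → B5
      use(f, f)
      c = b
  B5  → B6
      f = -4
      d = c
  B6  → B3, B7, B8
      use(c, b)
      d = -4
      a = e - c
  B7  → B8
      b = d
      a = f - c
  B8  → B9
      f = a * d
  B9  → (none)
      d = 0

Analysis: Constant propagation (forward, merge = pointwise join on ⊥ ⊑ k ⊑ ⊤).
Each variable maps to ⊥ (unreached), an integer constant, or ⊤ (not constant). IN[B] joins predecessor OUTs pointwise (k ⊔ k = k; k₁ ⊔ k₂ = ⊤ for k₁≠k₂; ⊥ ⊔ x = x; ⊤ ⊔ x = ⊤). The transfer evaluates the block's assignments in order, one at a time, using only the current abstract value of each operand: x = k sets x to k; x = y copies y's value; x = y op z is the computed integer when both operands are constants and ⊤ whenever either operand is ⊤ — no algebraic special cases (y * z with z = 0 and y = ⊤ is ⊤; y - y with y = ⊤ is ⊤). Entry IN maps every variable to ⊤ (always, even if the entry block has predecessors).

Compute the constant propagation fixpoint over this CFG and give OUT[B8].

Converged values:
  B0:   IN=(all ⊤)   OUT=(all ⊤)
  B1:   IN=(all ⊤)   OUT={a:-3; rest ⊤}
  B2:   IN={a:-3; rest ⊤}   OUT={a:-3; rest ⊤}
  B3:   IN=(all ⊤)   OUT={b:4; rest ⊤}
  B4:   IN=(all ⊤)   OUT=(all ⊤)
  B5:   IN=(all ⊤)   OUT={f:-4; rest ⊤}
  B6:   IN={f:-4; rest ⊤}   OUT={d:-4, f:-4; rest ⊤}
  B7:   IN={d:-4, f:-4; rest ⊤}   OUT={b:-4, d:-4, f:-4; rest ⊤}
  B8:   IN={d:-4, f:-4; rest ⊤}   OUT={d:-4; rest ⊤}
  B9:   IN={d:-4; rest ⊤}   OUT={d:0; rest ⊤}

Merge at B8: IN[B8] = OUT[B6] ⊔ OUT[B7] = {a: ⊤, b: ⊤, c: ⊤, d: -4, e: ⊤, f: -4}
Applying B8's transfer function to that IN value gives OUT[B8] (row B8 above).

Answer: {a: ⊤, b: ⊤, c: ⊤, d: -4, e: ⊤, f: ⊤}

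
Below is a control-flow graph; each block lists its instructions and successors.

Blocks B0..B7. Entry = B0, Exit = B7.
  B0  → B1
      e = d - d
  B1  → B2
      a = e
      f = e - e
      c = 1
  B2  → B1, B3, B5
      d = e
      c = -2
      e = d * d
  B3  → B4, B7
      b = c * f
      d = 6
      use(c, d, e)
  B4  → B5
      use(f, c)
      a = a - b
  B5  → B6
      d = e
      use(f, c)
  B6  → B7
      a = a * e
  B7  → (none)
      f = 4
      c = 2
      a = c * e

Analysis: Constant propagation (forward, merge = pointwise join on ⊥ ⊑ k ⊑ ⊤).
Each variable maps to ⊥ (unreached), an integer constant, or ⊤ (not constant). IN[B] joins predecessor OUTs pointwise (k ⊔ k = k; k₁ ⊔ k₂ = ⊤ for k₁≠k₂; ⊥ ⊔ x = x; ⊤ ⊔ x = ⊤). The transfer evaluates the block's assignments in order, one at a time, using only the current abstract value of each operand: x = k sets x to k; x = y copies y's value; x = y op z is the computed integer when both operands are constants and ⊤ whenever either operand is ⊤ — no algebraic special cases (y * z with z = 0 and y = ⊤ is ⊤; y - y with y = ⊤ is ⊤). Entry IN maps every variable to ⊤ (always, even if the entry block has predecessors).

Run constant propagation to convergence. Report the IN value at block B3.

Answer: {a: ⊤, b: ⊤, c: -2, d: ⊤, e: ⊤, f: ⊤}

Working:
Fixpoint table:
  B0: | IN=(all ⊤) | OUT=(all ⊤)
  B1: | IN=(all ⊤) | OUT={c:1; rest ⊤}
  B2: | IN={c:1; rest ⊤} | OUT={c:-2; rest ⊤}
  B3: | IN={c:-2; rest ⊤} | OUT={c:-2, d:6; rest ⊤}
  B4: | IN={c:-2, d:6; rest ⊤} | OUT={c:-2, d:6; rest ⊤}
  B5: | IN={c:-2; rest ⊤} | OUT={c:-2; rest ⊤}
  B6: | IN={c:-2; rest ⊤} | OUT={c:-2; rest ⊤}
  B7: | IN={c:-2; rest ⊤} | OUT={c:2, f:4; rest ⊤}

Merge at B3: IN[B3] = OUT[B2] = {a: ⊤, b: ⊤, c: -2, d: ⊤, e: ⊤, f: ⊤}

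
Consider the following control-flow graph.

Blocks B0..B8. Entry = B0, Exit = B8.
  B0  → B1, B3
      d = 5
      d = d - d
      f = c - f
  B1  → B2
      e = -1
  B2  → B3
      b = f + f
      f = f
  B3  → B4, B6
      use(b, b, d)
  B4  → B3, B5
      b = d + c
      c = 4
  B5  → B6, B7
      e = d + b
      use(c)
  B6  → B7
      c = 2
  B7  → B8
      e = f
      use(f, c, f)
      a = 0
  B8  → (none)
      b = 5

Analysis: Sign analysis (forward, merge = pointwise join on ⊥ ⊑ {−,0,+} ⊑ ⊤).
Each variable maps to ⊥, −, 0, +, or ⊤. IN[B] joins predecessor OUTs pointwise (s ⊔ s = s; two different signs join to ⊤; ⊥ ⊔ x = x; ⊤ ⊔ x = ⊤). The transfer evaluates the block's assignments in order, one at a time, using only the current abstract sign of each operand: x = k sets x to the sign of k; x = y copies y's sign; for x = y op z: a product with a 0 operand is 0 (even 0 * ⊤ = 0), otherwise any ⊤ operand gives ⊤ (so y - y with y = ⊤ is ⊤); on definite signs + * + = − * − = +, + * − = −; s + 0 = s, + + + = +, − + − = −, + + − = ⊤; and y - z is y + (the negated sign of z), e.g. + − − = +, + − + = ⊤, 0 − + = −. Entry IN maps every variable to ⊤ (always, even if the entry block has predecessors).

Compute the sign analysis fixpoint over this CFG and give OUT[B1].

Answer: {a: ⊤, b: ⊤, c: ⊤, d: ⊤, e: -, f: ⊤}

Trace:
Converged values:
  B0:  IN=(all ⊤)  OUT=(all ⊤)
  B1:  IN=(all ⊤)  OUT={e:-; rest ⊤}
  B2:  IN={e:-; rest ⊤}  OUT={e:-; rest ⊤}
  B3:  IN=(all ⊤)  OUT=(all ⊤)
  B4:  IN=(all ⊤)  OUT={c:+; rest ⊤}
  B5:  IN={c:+; rest ⊤}  OUT={c:+; rest ⊤}
  B6:  IN=(all ⊤)  OUT={c:+; rest ⊤}
  B7:  IN={c:+; rest ⊤}  OUT={a:0, c:+; rest ⊤}
  B8:  IN={a:0, c:+; rest ⊤}  OUT={a:0, b:+, c:+; rest ⊤}

Merge at B1: IN[B1] = OUT[B0] = {a: ⊤, b: ⊤, c: ⊤, d: ⊤, e: ⊤, f: ⊤}
Applying B1's transfer function to that IN value gives OUT[B1] (row B1 above).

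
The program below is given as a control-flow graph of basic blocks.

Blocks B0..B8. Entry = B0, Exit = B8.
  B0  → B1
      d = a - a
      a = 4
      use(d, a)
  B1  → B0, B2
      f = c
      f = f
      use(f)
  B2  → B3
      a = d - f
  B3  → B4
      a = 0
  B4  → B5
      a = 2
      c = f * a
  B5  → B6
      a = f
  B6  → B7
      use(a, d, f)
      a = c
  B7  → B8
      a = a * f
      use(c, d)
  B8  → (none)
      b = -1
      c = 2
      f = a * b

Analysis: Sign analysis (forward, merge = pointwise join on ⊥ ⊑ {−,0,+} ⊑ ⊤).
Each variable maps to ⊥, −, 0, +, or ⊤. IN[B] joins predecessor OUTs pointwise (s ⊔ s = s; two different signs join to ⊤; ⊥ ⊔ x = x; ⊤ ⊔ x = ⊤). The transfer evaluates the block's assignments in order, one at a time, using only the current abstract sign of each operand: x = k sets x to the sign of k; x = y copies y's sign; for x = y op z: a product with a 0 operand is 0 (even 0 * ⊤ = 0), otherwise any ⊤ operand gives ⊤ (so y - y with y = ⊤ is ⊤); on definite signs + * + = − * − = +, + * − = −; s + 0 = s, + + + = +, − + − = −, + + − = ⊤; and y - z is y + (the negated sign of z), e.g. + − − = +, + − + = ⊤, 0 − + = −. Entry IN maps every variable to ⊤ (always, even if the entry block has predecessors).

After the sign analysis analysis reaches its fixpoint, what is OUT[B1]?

Answer: {a: +, b: ⊤, c: ⊤, d: ⊤, e: ⊤, f: ⊤}

Trace:
Fixpoint table:
  B0:   IN=(all ⊤)   OUT={a:+; rest ⊤}
  B1:   IN={a:+; rest ⊤}   OUT={a:+; rest ⊤}
  B2:   IN={a:+; rest ⊤}   OUT=(all ⊤)
  B3:   IN=(all ⊤)   OUT={a:0; rest ⊤}
  B4:   IN={a:0; rest ⊤}   OUT={a:+; rest ⊤}
  B5:   IN={a:+; rest ⊤}   OUT=(all ⊤)
  B6:   IN=(all ⊤)   OUT=(all ⊤)
  B7:   IN=(all ⊤)   OUT=(all ⊤)
  B8:   IN=(all ⊤)   OUT={b:-, c:+; rest ⊤}

Merge at B1: IN[B1] = OUT[B0] = {a: +, b: ⊤, c: ⊤, d: ⊤, e: ⊤, f: ⊤}
Applying B1's transfer function to that IN value gives OUT[B1] (row B1 above).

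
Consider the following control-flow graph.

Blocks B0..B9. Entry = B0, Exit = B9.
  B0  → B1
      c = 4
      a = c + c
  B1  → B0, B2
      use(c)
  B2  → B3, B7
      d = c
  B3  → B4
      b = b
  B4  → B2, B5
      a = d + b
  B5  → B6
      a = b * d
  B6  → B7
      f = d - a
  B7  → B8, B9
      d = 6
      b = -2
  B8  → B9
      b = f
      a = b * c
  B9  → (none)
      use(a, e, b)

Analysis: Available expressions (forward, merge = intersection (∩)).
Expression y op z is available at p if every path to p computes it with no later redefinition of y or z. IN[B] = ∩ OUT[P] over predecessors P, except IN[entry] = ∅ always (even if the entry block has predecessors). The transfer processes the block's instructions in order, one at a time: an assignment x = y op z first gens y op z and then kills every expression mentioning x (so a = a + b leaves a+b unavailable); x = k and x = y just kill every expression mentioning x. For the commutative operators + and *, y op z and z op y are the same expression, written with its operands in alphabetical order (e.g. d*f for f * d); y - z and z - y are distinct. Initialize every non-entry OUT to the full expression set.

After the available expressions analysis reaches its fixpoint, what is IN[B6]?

Fixpoint table:
  B0:  IN={}  OUT={c+c}
  B1:  IN={c+c}  OUT={c+c}
  B2:  IN={c+c}  OUT={c+c}
  B3:  IN={c+c}  OUT={c+c}
  B4:  IN={c+c}  OUT={b+d, c+c}
  B5:  IN={b+d, c+c}  OUT={b*d, b+d, c+c}
  B6:  IN={b*d, b+d, c+c}  OUT={b*d, b+d, c+c, d-a}
  B7:  IN={c+c}  OUT={c+c}
  B8:  IN={c+c}  OUT={b*c, c+c}
  B9:  IN={c+c}  OUT={c+c}

Merge at B6: IN[B6] = OUT[B5] = {b*d, b+d, c+c}

Answer: {b*d, b+d, c+c}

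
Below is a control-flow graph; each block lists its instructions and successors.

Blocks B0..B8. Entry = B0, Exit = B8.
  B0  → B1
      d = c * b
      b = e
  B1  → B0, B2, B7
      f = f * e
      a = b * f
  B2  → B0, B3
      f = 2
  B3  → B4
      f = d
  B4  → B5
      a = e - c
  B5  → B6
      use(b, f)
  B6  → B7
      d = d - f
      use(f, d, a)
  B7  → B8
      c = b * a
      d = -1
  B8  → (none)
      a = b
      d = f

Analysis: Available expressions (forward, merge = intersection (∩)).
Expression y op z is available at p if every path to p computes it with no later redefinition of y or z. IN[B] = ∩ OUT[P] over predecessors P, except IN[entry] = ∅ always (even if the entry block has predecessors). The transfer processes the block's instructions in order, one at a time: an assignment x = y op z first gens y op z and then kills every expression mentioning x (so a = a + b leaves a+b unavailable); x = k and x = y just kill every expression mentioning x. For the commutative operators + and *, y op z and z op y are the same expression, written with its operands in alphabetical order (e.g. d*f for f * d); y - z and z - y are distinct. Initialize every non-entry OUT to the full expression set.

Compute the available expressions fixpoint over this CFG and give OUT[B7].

Answer: {a*b}

Working:
Converged values:
  B0: | IN={} | OUT={}
  B1: | IN={} | OUT={b*f}
  B2: | IN={b*f} | OUT={}
  B3: | IN={} | OUT={}
  B4: | IN={} | OUT={e-c}
  B5: | IN={e-c} | OUT={e-c}
  B6: | IN={e-c} | OUT={e-c}
  B7: | IN={} | OUT={a*b}
  B8: | IN={a*b} | OUT={}

Merge at B7: IN[B7] = OUT[B1] ∩ OUT[B6] = {}
Applying B7's transfer function to that IN value gives OUT[B7] (row B7 above).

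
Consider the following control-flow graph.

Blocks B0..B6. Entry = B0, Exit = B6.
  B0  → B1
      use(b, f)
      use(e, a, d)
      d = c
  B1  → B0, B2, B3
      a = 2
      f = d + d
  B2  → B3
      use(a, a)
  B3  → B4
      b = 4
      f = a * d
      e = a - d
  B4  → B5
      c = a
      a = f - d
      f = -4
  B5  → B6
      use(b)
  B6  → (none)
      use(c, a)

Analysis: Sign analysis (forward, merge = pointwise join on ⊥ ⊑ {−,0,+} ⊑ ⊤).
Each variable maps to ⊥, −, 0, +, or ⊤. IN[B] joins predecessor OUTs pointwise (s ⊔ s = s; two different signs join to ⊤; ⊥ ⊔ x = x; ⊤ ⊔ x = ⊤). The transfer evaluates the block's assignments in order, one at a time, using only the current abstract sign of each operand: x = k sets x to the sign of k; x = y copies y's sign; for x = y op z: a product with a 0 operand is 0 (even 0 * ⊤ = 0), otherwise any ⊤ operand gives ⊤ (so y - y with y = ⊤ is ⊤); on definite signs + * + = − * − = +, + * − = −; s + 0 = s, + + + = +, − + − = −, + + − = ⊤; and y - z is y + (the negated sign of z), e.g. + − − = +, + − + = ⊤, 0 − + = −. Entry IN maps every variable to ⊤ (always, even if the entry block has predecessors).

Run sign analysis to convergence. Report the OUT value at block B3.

Answer: {a: +, b: +, c: ⊤, d: ⊤, e: ⊤, f: ⊤}

Derivation:
Converged values:
  B0: | IN=(all ⊤) | OUT=(all ⊤)
  B1: | IN=(all ⊤) | OUT={a:+; rest ⊤}
  B2: | IN={a:+; rest ⊤} | OUT={a:+; rest ⊤}
  B3: | IN={a:+; rest ⊤} | OUT={a:+, b:+; rest ⊤}
  B4: | IN={a:+, b:+; rest ⊤} | OUT={b:+, c:+, f:-; rest ⊤}
  B5: | IN={b:+, c:+, f:-; rest ⊤} | OUT={b:+, c:+, f:-; rest ⊤}
  B6: | IN={b:+, c:+, f:-; rest ⊤} | OUT={b:+, c:+, f:-; rest ⊤}

Merge at B3: IN[B3] = OUT[B1] ⊔ OUT[B2] = {a: +, b: ⊤, c: ⊤, d: ⊤, e: ⊤, f: ⊤}
Applying B3's transfer function to that IN value gives OUT[B3] (row B3 above).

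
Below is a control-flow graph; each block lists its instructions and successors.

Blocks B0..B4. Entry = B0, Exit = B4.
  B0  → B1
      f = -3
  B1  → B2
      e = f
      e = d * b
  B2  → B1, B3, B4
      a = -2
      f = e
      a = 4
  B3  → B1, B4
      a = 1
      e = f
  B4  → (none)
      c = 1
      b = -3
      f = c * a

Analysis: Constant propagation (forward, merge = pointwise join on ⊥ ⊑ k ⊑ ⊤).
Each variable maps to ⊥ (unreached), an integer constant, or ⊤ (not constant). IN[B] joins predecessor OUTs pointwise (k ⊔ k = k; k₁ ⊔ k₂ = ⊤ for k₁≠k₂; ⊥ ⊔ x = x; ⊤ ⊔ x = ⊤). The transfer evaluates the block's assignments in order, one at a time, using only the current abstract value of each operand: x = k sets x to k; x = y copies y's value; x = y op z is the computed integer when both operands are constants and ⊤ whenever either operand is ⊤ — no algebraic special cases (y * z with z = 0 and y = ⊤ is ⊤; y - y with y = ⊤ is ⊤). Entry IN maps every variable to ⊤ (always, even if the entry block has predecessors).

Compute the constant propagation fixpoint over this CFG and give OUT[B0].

Answer: {a: ⊤, b: ⊤, c: ⊤, d: ⊤, e: ⊤, f: -3}

Derivation:
Per-block solution:
  B0: | IN=(all ⊤) | OUT={f:-3; rest ⊤}
  B1: | IN=(all ⊤) | OUT=(all ⊤)
  B2: | IN=(all ⊤) | OUT={a:4; rest ⊤}
  B3: | IN={a:4; rest ⊤} | OUT={a:1; rest ⊤}
  B4: | IN=(all ⊤) | OUT={b:-3, c:1; rest ⊤}

B0 is the boundary node: IN[B0] = {a: ⊤, b: ⊤, c: ⊤, d: ⊤, e: ⊤, f: ⊤}
Applying B0's transfer function to that IN value gives OUT[B0] (row B0 above).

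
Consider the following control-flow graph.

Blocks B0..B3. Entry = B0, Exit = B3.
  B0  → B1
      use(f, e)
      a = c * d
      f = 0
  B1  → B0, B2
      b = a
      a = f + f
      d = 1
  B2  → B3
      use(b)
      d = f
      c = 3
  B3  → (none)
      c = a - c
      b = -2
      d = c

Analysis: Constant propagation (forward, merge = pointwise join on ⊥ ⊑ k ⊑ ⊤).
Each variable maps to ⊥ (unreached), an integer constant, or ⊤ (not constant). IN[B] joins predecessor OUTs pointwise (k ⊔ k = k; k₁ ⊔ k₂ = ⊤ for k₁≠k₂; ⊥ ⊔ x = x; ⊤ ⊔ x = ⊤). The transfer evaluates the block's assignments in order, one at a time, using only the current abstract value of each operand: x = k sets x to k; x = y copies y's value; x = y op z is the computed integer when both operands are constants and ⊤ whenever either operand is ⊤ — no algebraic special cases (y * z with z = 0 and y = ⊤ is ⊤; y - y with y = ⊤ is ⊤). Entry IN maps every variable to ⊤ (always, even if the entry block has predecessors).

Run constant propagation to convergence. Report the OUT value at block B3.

Per-block solution:
  B0:   IN=(all ⊤)   OUT={f:0; rest ⊤}
  B1:   IN={f:0; rest ⊤}   OUT={a:0, d:1, f:0; rest ⊤}
  B2:   IN={a:0, d:1, f:0; rest ⊤}   OUT={a:0, c:3, d:0, f:0; rest ⊤}
  B3:   IN={a:0, c:3, d:0, f:0; rest ⊤}   OUT={a:0, b:-2, c:-3, d:-3, f:0; rest ⊤}

Merge at B3: IN[B3] = OUT[B2] = {a: 0, b: ⊤, c: 3, d: 0, e: ⊤, f: 0}
Applying B3's transfer function to that IN value gives OUT[B3] (row B3 above).

Answer: {a: 0, b: -2, c: -3, d: -3, e: ⊤, f: 0}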